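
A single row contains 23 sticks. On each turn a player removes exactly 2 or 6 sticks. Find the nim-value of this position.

1

Compute g(0), g(1), … for moves {2, 6}:
k:     0  1  2  3  4  5  6  7  8  9 10 11 12 13 14 15 16 17 18 19 20 21 22 23
g(k):  0  0  1  1  0  0  1  1  0  0  1  1  0  0  1  1  0  0  1  1  0  0  1  1
So g(23) = 1.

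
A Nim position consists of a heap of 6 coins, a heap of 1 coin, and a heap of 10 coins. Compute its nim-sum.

Compute the nim-sum pairwise:
6 XOR 1 = 7
7 XOR 10 = 13

13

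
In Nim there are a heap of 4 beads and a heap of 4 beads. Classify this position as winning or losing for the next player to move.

Losing position

Compute the nim-sum pairwise:
4 ^ 4 = 0
The nim-sum is 0, so this is a P-position: the player to move is in a losing position under optimal play.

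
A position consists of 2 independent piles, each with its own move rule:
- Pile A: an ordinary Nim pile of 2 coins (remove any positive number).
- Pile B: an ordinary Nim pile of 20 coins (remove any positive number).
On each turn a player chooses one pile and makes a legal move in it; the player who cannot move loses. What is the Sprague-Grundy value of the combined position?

Pile A is a plain Nim pile of size 2, so its Grundy value is 2.
Pile B is a plain Nim pile of size 20, so its Grundy value is 20.
By the Sprague-Grundy theorem, the Grundy value of a sum of independent games is the XOR of the component values.
Combined value = 2 XOR 20 = 22.

22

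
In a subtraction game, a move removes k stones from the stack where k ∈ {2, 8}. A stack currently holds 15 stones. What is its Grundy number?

Grundy values for subtraction set {2, 8}:
k:     0  1  2  3  4  5  6  7  8  9 10 11 12 13 14 15
g(k):  0  0  1  1  0  0  1  1  2  2  0  0  1  1  0  0
So g(15) = 0.

0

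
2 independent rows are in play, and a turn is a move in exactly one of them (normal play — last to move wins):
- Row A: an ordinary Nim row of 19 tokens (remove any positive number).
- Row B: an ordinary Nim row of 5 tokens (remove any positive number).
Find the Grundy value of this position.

22

Row A is a plain Nim row of size 19, so its Grundy value is 19.
Row B is a plain Nim row of size 5, so its Grundy value is 5.
By the Sprague-Grundy theorem, the Grundy value of a sum of independent games is the XOR of the component values.
Combined value = 19 ⊕ 5 = 22.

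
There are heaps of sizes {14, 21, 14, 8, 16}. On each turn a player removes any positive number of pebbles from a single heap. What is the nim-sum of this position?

13

Compute the nim-sum pairwise:
14 ⊕ 21 = 27
27 ⊕ 14 = 21
21 ⊕ 8 = 29
29 ⊕ 16 = 13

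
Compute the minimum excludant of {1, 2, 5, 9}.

0 is not in the set, so the mex is 0.

0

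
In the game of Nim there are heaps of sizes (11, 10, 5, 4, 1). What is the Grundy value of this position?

Nim-sum: 11 XOR 10 XOR 5 XOR 4 XOR 1 = 1.

1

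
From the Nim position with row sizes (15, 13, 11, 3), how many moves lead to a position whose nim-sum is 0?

3

Bitwise XOR of the heap sizes:
  1111  (15)
  1101  (13)
  1011  (11)
  0011  (3)
  ----
  1010  (10)
The overall nim-sum is X = 10. A row of size p has a winning move iff p XOR X < p (reduce it to p XOR X).
  15: 15 XOR 10 = 5 < 15 — winning move (to 5).
  13: 13 XOR 10 = 7 < 13 — winning move (to 7).
  11: 11 XOR 10 = 1 < 11 — winning move (to 1).
  3: 3 XOR 10 = 9 ≥ 3 — no move.
That gives 3 winning moves.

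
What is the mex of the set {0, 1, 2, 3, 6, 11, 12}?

The values 0, 1, 2, 3 are all present; 4 is the first non-negative integer missing from the set.

4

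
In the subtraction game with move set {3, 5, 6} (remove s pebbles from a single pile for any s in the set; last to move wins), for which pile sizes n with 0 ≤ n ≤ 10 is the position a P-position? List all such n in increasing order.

0, 1, 2, 9, 10

Build the Grundy sequence with g(k) = mex{g(k−s) : s ∈ {3, 5, 6}, s ≤ k}:
g(0) = mex{} = 0
g(1) = mex{} = 0
g(2) = mex{} = 0
g(3) = mex{0} = 1
g(4) = mex{0} = 1
g(5) = mex{0} = 1
g(6) = mex{0,1} = 2
g(7) = mex{0,1} = 2
g(8) = mex{0,1} = 2
g(9) = mex{1,2} = 0
g(10) = mex{1,2} = 0
The P-positions (g = 0) in 0..10 are 0, 1, 2, 9, 10.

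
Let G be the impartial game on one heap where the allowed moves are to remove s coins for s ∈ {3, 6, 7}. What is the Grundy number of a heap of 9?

3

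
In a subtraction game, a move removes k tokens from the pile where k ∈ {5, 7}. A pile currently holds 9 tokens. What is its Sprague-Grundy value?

1

Compute g(0), g(1), … for moves {5, 7}:
k:     0  1  2  3  4  5  6  7  8  9
g(k):  0  0  0  0  0  1  1  1  1  1
So g(9) = 1.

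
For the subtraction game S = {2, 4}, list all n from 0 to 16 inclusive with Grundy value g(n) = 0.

0, 1, 6, 7, 12, 13

Compute g(0), g(1), … for moves {2, 4}:
k:     0  1  2  3  4  5  6  7  8  9 10 11 12 13 14 15 16
g(k):  0  0  1  1  2  2  0  0  1  1  2  2  0  0  1  1  2
The P-positions (g = 0) in 0..16 are 0, 1, 6, 7, 12, 13.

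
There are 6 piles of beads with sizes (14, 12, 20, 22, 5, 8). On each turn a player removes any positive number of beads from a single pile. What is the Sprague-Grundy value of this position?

13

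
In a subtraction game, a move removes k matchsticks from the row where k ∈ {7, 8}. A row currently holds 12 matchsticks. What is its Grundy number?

Build the Grundy sequence with g(k) = mex{g(k−s) : s ∈ {7, 8}, s ≤ k}:
g(0) = mex{} = 0
g(1) = mex{} = 0
g(2) = mex{} = 0
g(3) = mex{} = 0
g(4) = mex{} = 0
g(5) = mex{} = 0
g(6) = mex{} = 0
g(7) = mex{0} = 1
g(8) = mex{0} = 1
g(9) = mex{0} = 1
g(10) = mex{0} = 1
g(11) = mex{0} = 1
g(12) = mex{0} = 1
So g(12) = 1.

1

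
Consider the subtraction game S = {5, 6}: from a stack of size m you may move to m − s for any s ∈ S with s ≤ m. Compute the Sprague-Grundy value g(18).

1

Build the Grundy sequence with g(k) = mex{g(k−s) : s ∈ {5, 6}, s ≤ k}:
k:     0  1  2  3  4  5  6  7  8  9 10 11 12 13 14 15 16 17 18
g(k):  0  0  0  0  0  1  1  1  1  1  2  0  0  0  0  0  1  1  1
So g(18) = 1.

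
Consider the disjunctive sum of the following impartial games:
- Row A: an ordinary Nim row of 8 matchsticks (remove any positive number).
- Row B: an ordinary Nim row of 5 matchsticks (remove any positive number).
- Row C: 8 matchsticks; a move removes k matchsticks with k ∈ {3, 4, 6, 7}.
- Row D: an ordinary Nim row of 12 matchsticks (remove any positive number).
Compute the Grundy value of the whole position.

Row A is a plain Nim row of size 8, so its Grundy value is 8.
Row B is a plain Nim row of size 5, so its Grundy value is 5.
Grundy values for row C (subtraction set {3, 4, 6, 7}):
k:     0  1  2  3  4  5  6  7  8
g(k):  0  0  0  1  1  1  2  2  2
So g(8) = 2.
Row D is a plain Nim row of size 12, so its Grundy value is 12.
By the Sprague-Grundy theorem, the Grundy value of a sum of independent games is the XOR of the component values.
Combined value = 8 XOR 5 XOR 2 XOR 12 = 3.

3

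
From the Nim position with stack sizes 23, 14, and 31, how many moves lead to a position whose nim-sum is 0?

3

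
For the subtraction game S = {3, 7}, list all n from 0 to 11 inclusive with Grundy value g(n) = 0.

Build the Grundy sequence with g(k) = mex{g(k−s) : s ∈ {3, 7}, s ≤ k}:
g(0) = mex{} = 0
g(1) = mex{} = 0
g(2) = mex{} = 0
g(3) = mex{0} = 1
g(4) = mex{0} = 1
g(5) = mex{0} = 1
g(6) = mex{1} = 0
g(7) = mex{0,1} = 2
g(8) = mex{0,1} = 2
g(9) = mex{0} = 1
g(10) = mex{1,2} = 0
g(11) = mex{1,2} = 0
The P-positions (g = 0) in 0..11 are 0, 1, 2, 6, 10, 11.

0, 1, 2, 6, 10, 11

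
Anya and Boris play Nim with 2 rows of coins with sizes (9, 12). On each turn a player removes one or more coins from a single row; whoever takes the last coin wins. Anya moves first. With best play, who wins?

In binary:
  1001  (9)
  1100  (12)
  ----
  0101  (5)
The nim-sum is 5 ≠ 0, so this is an N-position: the player to move can win; Anya has a winning move.

Anya wins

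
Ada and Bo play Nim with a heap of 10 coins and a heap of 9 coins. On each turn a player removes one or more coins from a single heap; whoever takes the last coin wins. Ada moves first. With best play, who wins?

Bitwise XOR of the heap sizes:
  1010  (10)
  1001  (9)
  ----
  0011  (3)
The nim-sum is 3 ≠ 0, so this is an N-position: the player to move can win; Ada has a winning move.

Ada wins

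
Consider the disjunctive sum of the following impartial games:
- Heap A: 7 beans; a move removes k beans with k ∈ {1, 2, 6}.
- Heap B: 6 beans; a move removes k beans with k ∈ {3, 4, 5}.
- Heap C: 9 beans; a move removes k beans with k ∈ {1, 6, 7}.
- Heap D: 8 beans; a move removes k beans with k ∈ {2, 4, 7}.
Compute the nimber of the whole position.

Build the Grundy sequence for heap A with g(k) = mex{g(k−s) : s ∈ {1, 2, 6}, s ≤ k}:
k:     0  1  2  3  4  5  6  7
g(k):  0  1  2  0  1  2  3  0
So g(7) = 0.
Grundy values for heap B (subtraction set {3, 4, 5}):
g(0) = mex{} = 0
g(1) = mex{} = 0
g(2) = mex{} = 0
g(3) = mex{0} = 1
g(4) = mex{0} = 1
g(5) = mex{0} = 1
g(6) = mex{0,1} = 2
So g(6) = 2.
Build the Grundy sequence for heap C with g(k) = mex{g(k−s) : s ∈ {1, 6, 7}, s ≤ k}:
k:     0  1  2  3  4  5  6  7  8  9
g(k):  0  1  0  1  0  1  2  3  2  3
So g(9) = 3.
Build the Grundy sequence for heap D with g(k) = mex{g(k−s) : s ∈ {2, 4, 7}, s ≤ k}:
k:     0  1  2  3  4  5  6  7  8
g(k):  0  0  1  1  2  2  0  3  1
So g(8) = 1.
The value of a disjunctive sum is the nim-sum of the parts.
Combined value = 0 ⊕ 2 ⊕ 3 ⊕ 1 = 0.

0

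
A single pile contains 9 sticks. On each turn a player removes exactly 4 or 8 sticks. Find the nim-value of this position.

Grundy values for subtraction set {4, 8}:
k:     0  1  2  3  4  5  6  7  8  9
g(k):  0  0  0  0  1  1  1  1  2  2
So g(9) = 2.

2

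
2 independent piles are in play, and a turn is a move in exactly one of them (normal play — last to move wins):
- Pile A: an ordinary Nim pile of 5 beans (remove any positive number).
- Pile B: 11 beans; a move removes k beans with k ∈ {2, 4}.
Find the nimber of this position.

7

Pile A is a plain Nim pile of size 5, so its Grundy value is 5.
Build the Grundy sequence for pile B with g(k) = mex{g(k−s) : s ∈ {2, 4}, s ≤ k}:
g(0) = mex{} = 0
g(1) = mex{} = 0
g(2) = mex{0} = 1
g(3) = mex{0} = 1
g(4) = mex{0,1} = 2
g(5) = mex{0,1} = 2
g(6) = mex{1,2} = 0
g(7) = mex{1,2} = 0
g(8) = mex{0,2} = 1
g(9) = mex{0,2} = 1
g(10) = mex{0,1} = 2
g(11) = mex{0,1} = 2
So g(11) = 2.
The value of a disjunctive sum is the nim-sum of the parts.
Combined value = 5 XOR 2 = 7.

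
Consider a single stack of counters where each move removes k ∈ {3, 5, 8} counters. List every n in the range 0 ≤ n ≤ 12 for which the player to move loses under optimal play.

Build the Grundy sequence with g(k) = mex{g(k−s) : s ∈ {3, 5, 8}, s ≤ k}:
k:     0  1  2  3  4  5  6  7  8  9 10 11 12
g(k):  0  0  0  1  1  1  2  2  2  3  3  0  0
The P-positions (g = 0) in 0..12 are 0, 1, 2, 11, 12.

0, 1, 2, 11, 12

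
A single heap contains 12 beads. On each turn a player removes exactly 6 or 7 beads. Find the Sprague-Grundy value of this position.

Build the Grundy sequence with g(k) = mex{g(k−s) : s ∈ {6, 7}, s ≤ k}:
k:     0  1  2  3  4  5  6  7  8  9 10 11 12
g(k):  0  0  0  0  0  0  1  1  1  1  1  1  2
So g(12) = 2.

2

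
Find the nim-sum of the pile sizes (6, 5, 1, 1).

In binary:
  110  (6)
  101  (5)
  001  (1)
  001  (1)
  ---
  011  (3)

3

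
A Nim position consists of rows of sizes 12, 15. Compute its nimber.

3

Nim-sum: 12 ^ 15 = 3.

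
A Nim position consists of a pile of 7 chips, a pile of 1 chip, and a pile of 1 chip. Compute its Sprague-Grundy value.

Nim-sum: 7 ^ 1 ^ 1 = 7.

7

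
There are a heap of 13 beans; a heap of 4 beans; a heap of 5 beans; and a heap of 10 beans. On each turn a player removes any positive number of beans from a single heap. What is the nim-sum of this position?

6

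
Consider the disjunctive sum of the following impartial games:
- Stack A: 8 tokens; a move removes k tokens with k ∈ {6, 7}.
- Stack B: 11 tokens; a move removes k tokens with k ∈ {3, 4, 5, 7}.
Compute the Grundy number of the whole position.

Grundy values for stack A (subtraction set {6, 7}):
g(0) = mex{} = 0
g(1) = mex{} = 0
g(2) = mex{} = 0
g(3) = mex{} = 0
g(4) = mex{} = 0
g(5) = mex{} = 0
g(6) = mex{0} = 1
g(7) = mex{0} = 1
g(8) = mex{0} = 1
So g(8) = 1.
Build the Grundy sequence for stack B with g(k) = mex{g(k−s) : s ∈ {3, 4, 5, 7}, s ≤ k}:
k:     0  1  2  3  4  5  6  7  8  9 10 11
g(k):  0  0  0  1  1  1  2  2  2  3  0  0
So g(11) = 0.
The value of a disjunctive sum is the nim-sum of the parts.
Combined value = 1 XOR 0 = 1.

1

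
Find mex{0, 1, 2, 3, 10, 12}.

The values 0, 1, 2, 3 are all present; 4 is the first non-negative integer missing from the set.

4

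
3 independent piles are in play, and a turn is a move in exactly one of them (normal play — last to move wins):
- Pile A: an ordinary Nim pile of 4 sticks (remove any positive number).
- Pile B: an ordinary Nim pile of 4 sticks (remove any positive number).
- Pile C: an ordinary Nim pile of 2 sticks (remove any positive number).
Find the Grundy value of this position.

2

Pile A is a plain Nim pile of size 4, so its Grundy value is 4.
Pile B is a plain Nim pile of size 4, so its Grundy value is 4.
Pile C is a plain Nim pile of size 2, so its Grundy value is 2.
By the Sprague-Grundy theorem, the Grundy value of a sum of independent games is the XOR of the component values.
Combined value = 4 ⊕ 4 ⊕ 2 = 2.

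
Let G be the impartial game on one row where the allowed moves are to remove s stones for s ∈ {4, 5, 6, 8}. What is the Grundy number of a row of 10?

2

Build the Grundy sequence with g(k) = mex{g(k−s) : s ∈ {4, 5, 6, 8}, s ≤ k}:
g(0) = mex{} = 0
g(1) = mex{} = 0
g(2) = mex{} = 0
g(3) = mex{} = 0
g(4) = mex{0} = 1
g(5) = mex{0} = 1
g(6) = mex{0} = 1
g(7) = mex{0} = 1
g(8) = mex{0,1} = 2
g(9) = mex{0,1} = 2
g(10) = mex{0,1} = 2
So g(10) = 2.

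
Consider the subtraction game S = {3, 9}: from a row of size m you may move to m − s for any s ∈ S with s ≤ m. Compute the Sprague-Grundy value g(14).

0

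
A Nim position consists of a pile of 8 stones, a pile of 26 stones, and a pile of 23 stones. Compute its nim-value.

5

Nim-sum: 8 ⊕ 26 ⊕ 23 = 5.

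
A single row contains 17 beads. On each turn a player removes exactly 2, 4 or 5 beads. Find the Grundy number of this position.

Build the Grundy sequence with g(k) = mex{g(k−s) : s ∈ {2, 4, 5}, s ≤ k}:
k:     0  1  2  3  4  5  6  7  8  9 10 11 12 13 14 15 16 17
g(k):  0  0  1  1  2  2  3  0  0  1  1  2  2  3  0  0  1  1
So g(17) = 1.

1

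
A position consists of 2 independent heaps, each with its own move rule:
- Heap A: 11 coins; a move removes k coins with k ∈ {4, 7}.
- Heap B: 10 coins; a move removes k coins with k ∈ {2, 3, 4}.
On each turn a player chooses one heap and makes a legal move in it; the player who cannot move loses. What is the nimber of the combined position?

2

Build the Grundy sequence for heap A with g(k) = mex{g(k−s) : s ∈ {4, 7}, s ≤ k}:
g(0) = mex{} = 0
g(1) = mex{} = 0
g(2) = mex{} = 0
g(3) = mex{} = 0
g(4) = mex{0} = 1
g(5) = mex{0} = 1
g(6) = mex{0} = 1
g(7) = mex{0} = 1
g(8) = mex{0,1} = 2
g(9) = mex{0,1} = 2
g(10) = mex{0,1} = 2
g(11) = mex{1} = 0
So g(11) = 0.
Build the Grundy sequence for heap B with g(k) = mex{g(k−s) : s ∈ {2, 3, 4}, s ≤ k}:
k:     0  1  2  3  4  5  6  7  8  9 10
g(k):  0  0  1  1  2  2  0  0  1  1  2
So g(10) = 2.
The value of a disjunctive sum is the nim-sum of the parts.
Combined value = 0 XOR 2 = 2.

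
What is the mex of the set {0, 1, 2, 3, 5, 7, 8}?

The values 0, 1, 2, 3 are all present; 4 is the first non-negative integer missing from the set.

4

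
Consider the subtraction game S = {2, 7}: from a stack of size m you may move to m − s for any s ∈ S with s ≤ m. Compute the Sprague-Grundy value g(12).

1

Compute g(0), g(1), … for moves {2, 7}:
g(0) = mex{} = 0
g(1) = mex{} = 0
g(2) = mex{0} = 1
g(3) = mex{0} = 1
g(4) = mex{1} = 0
g(5) = mex{1} = 0
g(6) = mex{0} = 1
g(7) = mex{0} = 1
g(8) = mex{0,1} = 2
g(9) = mex{1} = 0
g(10) = mex{1,2} = 0
g(11) = mex{0} = 1
g(12) = mex{0} = 1
So g(12) = 1.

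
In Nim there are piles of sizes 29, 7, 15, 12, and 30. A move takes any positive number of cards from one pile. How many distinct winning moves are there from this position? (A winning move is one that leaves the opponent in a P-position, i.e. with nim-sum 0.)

Compute the nim-sum pairwise:
29 ^ 7 = 26
26 ^ 15 = 21
21 ^ 12 = 25
25 ^ 30 = 7
The overall nim-sum is X = 7. A pile of size p has a winning move iff p XOR X < p (reduce it to p XOR X).
  29: 29 XOR 7 = 26 < 29 — winning move (to 26).
  7: 7 XOR 7 = 0 < 7 — winning move (to 0).
  15: 15 XOR 7 = 8 < 15 — winning move (to 8).
  12: 12 XOR 7 = 11 < 12 — winning move (to 11).
  30: 30 XOR 7 = 25 < 30 — winning move (to 25).
That gives 5 winning moves.

5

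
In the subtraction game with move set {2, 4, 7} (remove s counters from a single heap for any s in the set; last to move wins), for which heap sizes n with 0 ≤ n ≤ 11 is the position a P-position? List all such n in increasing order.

0, 1, 6, 9

Grundy values for subtraction set {2, 4, 7}:
g(0) = mex{} = 0
g(1) = mex{} = 0
g(2) = mex{0} = 1
g(3) = mex{0} = 1
g(4) = mex{0,1} = 2
g(5) = mex{0,1} = 2
g(6) = mex{1,2} = 0
g(7) = mex{0,1,2} = 3
g(8) = mex{0,2} = 1
g(9) = mex{1,2,3} = 0
g(10) = mex{0,1} = 2
g(11) = mex{0,2,3} = 1
The P-positions (g = 0) in 0..11 are 0, 1, 6, 9.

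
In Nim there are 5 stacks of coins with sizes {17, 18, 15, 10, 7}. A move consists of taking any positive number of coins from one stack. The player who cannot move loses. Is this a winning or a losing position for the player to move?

Winning position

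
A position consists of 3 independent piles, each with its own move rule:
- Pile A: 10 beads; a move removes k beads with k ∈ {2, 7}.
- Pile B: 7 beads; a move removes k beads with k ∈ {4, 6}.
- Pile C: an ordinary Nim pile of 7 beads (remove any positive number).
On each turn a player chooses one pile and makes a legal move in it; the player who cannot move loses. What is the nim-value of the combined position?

6

For pile A, compute g(0), g(1), … with moves {2, 7}:
k:     0  1  2  3  4  5  6  7  8  9 10
g(k):  0  0  1  1  0  0  1  1  2  0  0
So g(10) = 0.
For pile B, compute g(0), g(1), … with moves {4, 6}:
g(0) = mex{} = 0
g(1) = mex{} = 0
g(2) = mex{} = 0
g(3) = mex{} = 0
g(4) = mex{0} = 1
g(5) = mex{0} = 1
g(6) = mex{0} = 1
g(7) = mex{0} = 1
So g(7) = 1.
Pile C is a plain Nim pile of size 7, so its Grundy value is 7.
By the Sprague-Grundy theorem, the Grundy value of a sum of independent games is the XOR of the component values.
Combined value = 0 XOR 1 XOR 7 = 6.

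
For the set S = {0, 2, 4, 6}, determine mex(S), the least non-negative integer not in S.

0 is in the set but 1 is not, so the mex is 1.

1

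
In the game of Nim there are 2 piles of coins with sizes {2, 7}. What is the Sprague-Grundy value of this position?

In binary:
  010  (2)
  111  (7)
  ---
  101  (5)

5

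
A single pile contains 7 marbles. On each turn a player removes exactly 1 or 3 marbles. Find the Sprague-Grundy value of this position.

Build the Grundy sequence with g(k) = mex{g(k−s) : s ∈ {1, 3}, s ≤ k}:
k:     0  1  2  3  4  5  6  7
g(k):  0  1  0  1  0  1  0  1
So g(7) = 1.

1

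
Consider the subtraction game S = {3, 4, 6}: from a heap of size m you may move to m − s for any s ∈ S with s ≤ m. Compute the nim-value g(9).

0

Grundy values for subtraction set {3, 4, 6}:
g(0) = mex{} = 0
g(1) = mex{} = 0
g(2) = mex{} = 0
g(3) = mex{0} = 1
g(4) = mex{0} = 1
g(5) = mex{0} = 1
g(6) = mex{0,1} = 2
g(7) = mex{0,1} = 2
g(8) = mex{0,1} = 2
g(9) = mex{1,2} = 0
So g(9) = 0.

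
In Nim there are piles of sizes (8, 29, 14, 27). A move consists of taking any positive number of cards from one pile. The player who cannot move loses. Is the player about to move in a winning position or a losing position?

Losing position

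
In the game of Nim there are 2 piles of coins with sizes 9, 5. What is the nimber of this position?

12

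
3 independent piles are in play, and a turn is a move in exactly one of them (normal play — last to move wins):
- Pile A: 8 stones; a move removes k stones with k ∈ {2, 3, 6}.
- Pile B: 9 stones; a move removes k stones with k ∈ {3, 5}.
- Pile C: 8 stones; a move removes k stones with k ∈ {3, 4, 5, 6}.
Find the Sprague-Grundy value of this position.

0

For pile A, compute g(0), g(1), … with moves {2, 3, 6}:
k:     0  1  2  3  4  5  6  7  8
g(k):  0  0  1  1  2  0  3  1  2
So g(8) = 2.
For pile B, compute g(0), g(1), … with moves {3, 5}:
g(0) = mex{} = 0
g(1) = mex{} = 0
g(2) = mex{} = 0
g(3) = mex{0} = 1
g(4) = mex{0} = 1
g(5) = mex{0} = 1
g(6) = mex{0,1} = 2
g(7) = mex{0,1} = 2
g(8) = mex{1} = 0
g(9) = mex{1,2} = 0
So g(9) = 0.
Build the Grundy sequence for pile C with g(k) = mex{g(k−s) : s ∈ {3, 4, 5, 6}, s ≤ k}:
g(0) = mex{} = 0
g(1) = mex{} = 0
g(2) = mex{} = 0
g(3) = mex{0} = 1
g(4) = mex{0} = 1
g(5) = mex{0} = 1
g(6) = mex{0,1} = 2
g(7) = mex{0,1} = 2
g(8) = mex{0,1} = 2
So g(8) = 2.
The value of a disjunctive sum is the nim-sum of the parts.
Combined value = 2 ⊕ 0 ⊕ 2 = 0.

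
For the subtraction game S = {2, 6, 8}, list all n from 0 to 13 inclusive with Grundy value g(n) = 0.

0, 1, 4, 5

Build the Grundy sequence with g(k) = mex{g(k−s) : s ∈ {2, 6, 8}, s ≤ k}:
g(0) = mex{} = 0
g(1) = mex{} = 0
g(2) = mex{0} = 1
g(3) = mex{0} = 1
g(4) = mex{1} = 0
g(5) = mex{1} = 0
g(6) = mex{0} = 1
g(7) = mex{0} = 1
g(8) = mex{0,1} = 2
g(9) = mex{0,1} = 2
g(10) = mex{0,1,2} = 3
g(11) = mex{0,1,2} = 3
g(12) = mex{0,1,3} = 2
g(13) = mex{0,1,3} = 2
The P-positions (g = 0) in 0..13 are 0, 1, 4, 5.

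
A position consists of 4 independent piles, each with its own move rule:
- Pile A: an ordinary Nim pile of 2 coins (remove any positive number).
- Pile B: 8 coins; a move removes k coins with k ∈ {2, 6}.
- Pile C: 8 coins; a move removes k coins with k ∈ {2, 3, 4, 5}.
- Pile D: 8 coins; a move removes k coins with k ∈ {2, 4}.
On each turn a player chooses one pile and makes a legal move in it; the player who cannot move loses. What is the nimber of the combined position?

Pile A is a plain Nim pile of size 2, so its Grundy value is 2.
Grundy values for pile B (subtraction set {2, 6}):
g(0) = mex{} = 0
g(1) = mex{} = 0
g(2) = mex{0} = 1
g(3) = mex{0} = 1
g(4) = mex{1} = 0
g(5) = mex{1} = 0
g(6) = mex{0} = 1
g(7) = mex{0} = 1
g(8) = mex{1} = 0
So g(8) = 0.
Build the Grundy sequence for pile C with g(k) = mex{g(k−s) : s ∈ {2, 3, 4, 5}, s ≤ k}:
g(0) = mex{} = 0
g(1) = mex{} = 0
g(2) = mex{0} = 1
g(3) = mex{0} = 1
g(4) = mex{0,1} = 2
g(5) = mex{0,1} = 2
g(6) = mex{0,1,2} = 3
g(7) = mex{1,2} = 0
g(8) = mex{1,2,3} = 0
So g(8) = 0.
Grundy values for pile D (subtraction set {2, 4}):
g(0) = mex{} = 0
g(1) = mex{} = 0
g(2) = mex{0} = 1
g(3) = mex{0} = 1
g(4) = mex{0,1} = 2
g(5) = mex{0,1} = 2
g(6) = mex{1,2} = 0
g(7) = mex{1,2} = 0
g(8) = mex{0,2} = 1
So g(8) = 1.
The value of a disjunctive sum is the nim-sum of the parts.
Combined value = 2 ⊕ 0 ⊕ 0 ⊕ 1 = 3.

3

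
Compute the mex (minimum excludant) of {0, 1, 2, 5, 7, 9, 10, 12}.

3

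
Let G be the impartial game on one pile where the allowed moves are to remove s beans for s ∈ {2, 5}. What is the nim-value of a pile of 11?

0

Compute g(0), g(1), … for moves {2, 5}:
g(0) = mex{} = 0
g(1) = mex{} = 0
g(2) = mex{0} = 1
g(3) = mex{0} = 1
g(4) = mex{1} = 0
g(5) = mex{0,1} = 2
g(6) = mex{0} = 1
g(7) = mex{1,2} = 0
g(8) = mex{1} = 0
g(9) = mex{0} = 1
g(10) = mex{0,2} = 1
g(11) = mex{1} = 0
So g(11) = 0.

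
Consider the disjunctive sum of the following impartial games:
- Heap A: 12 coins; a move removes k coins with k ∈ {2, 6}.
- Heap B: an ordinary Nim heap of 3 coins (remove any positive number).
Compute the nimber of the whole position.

For heap A, compute g(0), g(1), … with moves {2, 6}:
k:     0  1  2  3  4  5  6  7  8  9 10 11 12
g(k):  0  0  1  1  0  0  1  1  0  0  1  1  0
So g(12) = 0.
Heap B is a plain Nim heap of size 3, so its Grundy value is 3.
The value of a disjunctive sum is the nim-sum of the parts.
Combined value = 0 ⊕ 3 = 3.

3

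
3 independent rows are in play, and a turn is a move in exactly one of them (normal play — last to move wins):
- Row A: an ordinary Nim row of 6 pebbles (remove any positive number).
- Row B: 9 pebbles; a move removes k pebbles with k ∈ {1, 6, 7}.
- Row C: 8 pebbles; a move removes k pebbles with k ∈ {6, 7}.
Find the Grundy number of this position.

Row A is a plain Nim row of size 6, so its Grundy value is 6.
For row B, compute g(0), g(1), … with moves {1, 6, 7}:
k:     0  1  2  3  4  5  6  7  8  9
g(k):  0  1  0  1  0  1  2  3  2  3
So g(9) = 3.
Build the Grundy sequence for row C with g(k) = mex{g(k−s) : s ∈ {6, 7}, s ≤ k}:
g(0) = mex{} = 0
g(1) = mex{} = 0
g(2) = mex{} = 0
g(3) = mex{} = 0
g(4) = mex{} = 0
g(5) = mex{} = 0
g(6) = mex{0} = 1
g(7) = mex{0} = 1
g(8) = mex{0} = 1
So g(8) = 1.
The value of a disjunctive sum is the nim-sum of the parts.
Combined value = 6 XOR 3 XOR 1 = 4.

4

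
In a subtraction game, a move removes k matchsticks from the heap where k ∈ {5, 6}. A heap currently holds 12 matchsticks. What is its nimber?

0

Compute g(0), g(1), … for moves {5, 6}:
g(0) = mex{} = 0
g(1) = mex{} = 0
g(2) = mex{} = 0
g(3) = mex{} = 0
g(4) = mex{} = 0
g(5) = mex{0} = 1
g(6) = mex{0} = 1
g(7) = mex{0} = 1
g(8) = mex{0} = 1
g(9) = mex{0} = 1
g(10) = mex{0,1} = 2
g(11) = mex{1} = 0
g(12) = mex{1} = 0
So g(12) = 0.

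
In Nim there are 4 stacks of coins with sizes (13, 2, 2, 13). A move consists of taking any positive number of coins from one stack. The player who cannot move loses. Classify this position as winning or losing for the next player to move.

Nim-sum: 13 ⊕ 2 ⊕ 2 ⊕ 13 = 0.
The nim-sum is 0, so this is a P-position: the player to move is in a losing position under optimal play.

Losing position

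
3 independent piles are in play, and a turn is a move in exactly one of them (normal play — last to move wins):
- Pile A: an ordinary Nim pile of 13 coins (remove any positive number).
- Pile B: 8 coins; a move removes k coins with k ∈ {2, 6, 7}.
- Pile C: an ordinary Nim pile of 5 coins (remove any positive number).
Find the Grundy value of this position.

Pile A is a plain Nim pile of size 13, so its Grundy value is 13.
Grundy values for pile B (subtraction set {2, 6, 7}):
g(0) = mex{} = 0
g(1) = mex{} = 0
g(2) = mex{0} = 1
g(3) = mex{0} = 1
g(4) = mex{1} = 0
g(5) = mex{1} = 0
g(6) = mex{0} = 1
g(7) = mex{0} = 1
g(8) = mex{0,1} = 2
So g(8) = 2.
Pile C is a plain Nim pile of size 5, so its Grundy value is 5.
The value of a disjunctive sum is the nim-sum of the parts.
Combined value = 13 XOR 2 XOR 5 = 10.

10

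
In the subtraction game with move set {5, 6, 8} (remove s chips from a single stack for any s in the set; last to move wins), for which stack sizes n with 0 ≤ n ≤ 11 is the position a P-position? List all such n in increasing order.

Compute g(0), g(1), … for moves {5, 6, 8}:
k:     0  1  2  3  4  5  6  7  8  9 10 11
g(k):  0  0  0  0  0  1  1  1  1  1  2  2
The P-positions (g = 0) in 0..11 are 0, 1, 2, 3, 4.

0, 1, 2, 3, 4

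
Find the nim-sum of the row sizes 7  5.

2

Nim-sum: 7 ⊕ 5 = 2.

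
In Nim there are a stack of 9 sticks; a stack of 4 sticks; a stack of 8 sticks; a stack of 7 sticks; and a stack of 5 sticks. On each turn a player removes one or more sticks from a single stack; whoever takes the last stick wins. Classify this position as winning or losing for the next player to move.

Compute the nim-sum pairwise:
9 ⊕ 4 = 13
13 ⊕ 8 = 5
5 ⊕ 7 = 2
2 ⊕ 5 = 7
The nim-sum is 7 ≠ 0, so this is an N-position: the player to move can win.

Winning position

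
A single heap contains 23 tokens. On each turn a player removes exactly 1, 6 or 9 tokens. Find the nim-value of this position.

1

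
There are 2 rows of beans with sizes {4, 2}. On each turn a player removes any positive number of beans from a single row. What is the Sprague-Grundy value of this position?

6

Nim-sum: 4 ^ 2 = 6.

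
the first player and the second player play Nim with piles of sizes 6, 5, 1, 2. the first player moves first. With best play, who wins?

the second player wins

Nim-sum: 6 ^ 5 ^ 1 ^ 2 = 0.
The nim-sum is 0, so this is a P-position: the player to move is in a losing position under optimal play; the first player is about to move from it and so loses — the second player wins.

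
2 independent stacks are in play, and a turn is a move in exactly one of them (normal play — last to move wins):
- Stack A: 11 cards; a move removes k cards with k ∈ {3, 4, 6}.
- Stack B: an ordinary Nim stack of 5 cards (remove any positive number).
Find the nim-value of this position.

5

Grundy values for stack A (subtraction set {3, 4, 6}):
g(0) = mex{} = 0
g(1) = mex{} = 0
g(2) = mex{} = 0
g(3) = mex{0} = 1
g(4) = mex{0} = 1
g(5) = mex{0} = 1
g(6) = mex{0,1} = 2
g(7) = mex{0,1} = 2
g(8) = mex{0,1} = 2
g(9) = mex{1,2} = 0
g(10) = mex{1,2} = 0
g(11) = mex{1,2} = 0
So g(11) = 0.
Stack B is a plain Nim stack of size 5, so its Grundy value is 5.
By the Sprague-Grundy theorem, the Grundy value of a sum of independent games is the XOR of the component values.
Combined value = 0 ⊕ 5 = 5.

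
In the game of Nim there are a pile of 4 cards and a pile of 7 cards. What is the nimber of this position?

3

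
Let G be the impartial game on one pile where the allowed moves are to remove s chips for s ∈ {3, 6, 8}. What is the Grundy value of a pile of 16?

1

Grundy values for subtraction set {3, 6, 8}:
k:     0  1  2  3  4  5  6  7  8  9 10 11 12 13 14 15 16
g(k):  0  0  0  1  1  1  2  2  2  3  3  0  0  0  1  1  1
So g(16) = 1.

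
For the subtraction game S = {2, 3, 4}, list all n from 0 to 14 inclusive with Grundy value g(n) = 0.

Build the Grundy sequence with g(k) = mex{g(k−s) : s ∈ {2, 3, 4}, s ≤ k}:
k:     0  1  2  3  4  5  6  7  8  9 10 11 12 13 14
g(k):  0  0  1  1  2  2  0  0  1  1  2  2  0  0  1
The P-positions (g = 0) in 0..14 are 0, 1, 6, 7, 12, 13.

0, 1, 6, 7, 12, 13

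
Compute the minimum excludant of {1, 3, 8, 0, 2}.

4

The values 0, 1, 2, 3 are all present; 4 is the first non-negative integer missing from the set.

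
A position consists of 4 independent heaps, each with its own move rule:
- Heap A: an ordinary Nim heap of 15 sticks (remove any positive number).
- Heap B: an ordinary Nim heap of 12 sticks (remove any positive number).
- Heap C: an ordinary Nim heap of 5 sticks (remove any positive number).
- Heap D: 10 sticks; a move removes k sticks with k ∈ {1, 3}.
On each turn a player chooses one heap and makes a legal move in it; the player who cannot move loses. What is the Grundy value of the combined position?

Heap A is a plain Nim heap of size 15, so its Grundy value is 15.
Heap B is a plain Nim heap of size 12, so its Grundy value is 12.
Heap C is a plain Nim heap of size 5, so its Grundy value is 5.
Grundy values for heap D (subtraction set {1, 3}):
k:     0  1  2  3  4  5  6  7  8  9 10
g(k):  0  1  0  1  0  1  0  1  0  1  0
So g(10) = 0.
The value of a disjunctive sum is the nim-sum of the parts.
Combined value = 15 XOR 12 XOR 5 XOR 0 = 6.

6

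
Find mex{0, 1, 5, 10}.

The values 0, 1 are all present; 2 is the first non-negative integer missing from the set.

2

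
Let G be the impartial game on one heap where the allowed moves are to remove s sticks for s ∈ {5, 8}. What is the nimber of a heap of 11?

Build the Grundy sequence with g(k) = mex{g(k−s) : s ∈ {5, 8}, s ≤ k}:
k:     0  1  2  3  4  5  6  7  8  9 10 11
g(k):  0  0  0  0  0  1  1  1  1  1  2  2
So g(11) = 2.

2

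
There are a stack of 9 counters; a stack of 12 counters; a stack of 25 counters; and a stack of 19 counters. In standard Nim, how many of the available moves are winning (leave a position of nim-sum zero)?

Nim-sum: 9 ⊕ 12 ⊕ 25 ⊕ 19 = 15.
The overall nim-sum is X = 15. A stack of size p has a winning move iff p XOR X < p (reduce it to p XOR X).
  9: 9 XOR 15 = 6 < 9 — winning move (to 6).
  12: 12 XOR 15 = 3 < 12 — winning move (to 3).
  25: 25 XOR 15 = 22 < 25 — winning move (to 22).
  19: 19 XOR 15 = 28 ≥ 19 — no move.
That gives 3 winning moves.

3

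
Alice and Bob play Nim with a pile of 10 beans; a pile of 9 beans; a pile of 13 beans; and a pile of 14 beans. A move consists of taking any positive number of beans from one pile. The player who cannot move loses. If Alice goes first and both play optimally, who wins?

Bitwise XOR of the heap sizes:
  1010  (10)
  1001  (9)
  1101  (13)
  1110  (14)
  ----
  0000  (0)
The nim-sum is 0, so this is a P-position: the player to move is in a losing position under optimal play; Alice is about to move from it and so loses — Bob wins.

Bob wins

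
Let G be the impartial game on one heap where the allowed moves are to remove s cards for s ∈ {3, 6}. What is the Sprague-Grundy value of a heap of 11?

0

Build the Grundy sequence with g(k) = mex{g(k−s) : s ∈ {3, 6}, s ≤ k}:
k:     0  1  2  3  4  5  6  7  8  9 10 11
g(k):  0  0  0  1  1  1  2  2  2  0  0  0
So g(11) = 0.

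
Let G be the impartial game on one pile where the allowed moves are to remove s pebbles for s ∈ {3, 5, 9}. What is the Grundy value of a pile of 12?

0

Compute g(0), g(1), … for moves {3, 5, 9}:
k:     0  1  2  3  4  5  6  7  8  9 10 11 12
g(k):  0  0  0  1  1  1  2  2  0  3  3  1  0
So g(12) = 0.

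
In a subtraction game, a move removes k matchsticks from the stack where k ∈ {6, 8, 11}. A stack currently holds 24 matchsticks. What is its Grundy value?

1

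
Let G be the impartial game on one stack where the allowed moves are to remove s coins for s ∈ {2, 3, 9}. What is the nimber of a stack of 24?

Build the Grundy sequence with g(k) = mex{g(k−s) : s ∈ {2, 3, 9}, s ≤ k}:
k:     0  1  2  3  4  5  6  7  8  9 10 11 12 13 14 15 16 17 18 19 20 21 22 23 24
g(k):  0  0  1  1  2  0  0  1  1  2  2  0  0  1  1  2  0  0  1  1  2  2  0  0  1
So g(24) = 1.

1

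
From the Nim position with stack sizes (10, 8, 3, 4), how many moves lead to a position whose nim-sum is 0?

Compute the nim-sum pairwise:
10 XOR 8 = 2
2 XOR 3 = 1
1 XOR 4 = 5
The overall nim-sum is X = 5. A stack of size p has a winning move iff p XOR X < p (reduce it to p XOR X).
  10: 10 XOR 5 = 15 ≥ 10 — no move.
  8: 8 XOR 5 = 13 ≥ 8 — no move.
  3: 3 XOR 5 = 6 ≥ 3 — no move.
  4: 4 XOR 5 = 1 < 4 — winning move (to 1).
That gives 1 winning move.

1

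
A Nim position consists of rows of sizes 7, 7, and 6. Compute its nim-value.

6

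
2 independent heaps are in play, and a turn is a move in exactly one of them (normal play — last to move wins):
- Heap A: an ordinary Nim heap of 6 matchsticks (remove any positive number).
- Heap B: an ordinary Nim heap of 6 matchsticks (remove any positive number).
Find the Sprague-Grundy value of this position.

0

Heap A is a plain Nim heap of size 6, so its Grundy value is 6.
Heap B is a plain Nim heap of size 6, so its Grundy value is 6.
The value of a disjunctive sum is the nim-sum of the parts.
Combined value = 6 XOR 6 = 0.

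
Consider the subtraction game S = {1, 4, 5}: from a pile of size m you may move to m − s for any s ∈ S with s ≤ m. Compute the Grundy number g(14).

Grundy values for subtraction set {1, 4, 5}:
k:     0  1  2  3  4  5  6  7  8  9 10 11 12 13 14
g(k):  0  1  0  1  2  3  2  3  0  1  0  1  2  3  2
So g(14) = 2.

2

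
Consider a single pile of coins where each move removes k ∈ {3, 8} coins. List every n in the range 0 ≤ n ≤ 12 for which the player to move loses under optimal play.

Compute g(0), g(1), … for moves {3, 8}:
g(0) = mex{} = 0
g(1) = mex{} = 0
g(2) = mex{} = 0
g(3) = mex{0} = 1
g(4) = mex{0} = 1
g(5) = mex{0} = 1
g(6) = mex{1} = 0
g(7) = mex{1} = 0
g(8) = mex{0,1} = 2
g(9) = mex{0} = 1
g(10) = mex{0} = 1
g(11) = mex{1,2} = 0
g(12) = mex{1} = 0
The P-positions (g = 0) in 0..12 are 0, 1, 2, 6, 7, 11, 12.

0, 1, 2, 6, 7, 11, 12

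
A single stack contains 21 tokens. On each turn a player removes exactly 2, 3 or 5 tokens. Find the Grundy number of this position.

Grundy values for subtraction set {2, 3, 5}:
k:     0  1  2  3  4  5  6  7  8  9 10 11 12 13 14 15 16 17 18 19 20 21
g(k):  0  0  1  1  2  2  3  0  0  1  1  2  2  3  0  0  1  1  2  2  3  0
So g(21) = 0.

0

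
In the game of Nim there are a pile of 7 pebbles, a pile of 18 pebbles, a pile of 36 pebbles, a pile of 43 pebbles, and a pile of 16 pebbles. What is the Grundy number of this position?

10

Bitwise XOR of the heap sizes:
  000111  (7)
  010010  (18)
  100100  (36)
  101011  (43)
  010000  (16)
  ------
  001010  (10)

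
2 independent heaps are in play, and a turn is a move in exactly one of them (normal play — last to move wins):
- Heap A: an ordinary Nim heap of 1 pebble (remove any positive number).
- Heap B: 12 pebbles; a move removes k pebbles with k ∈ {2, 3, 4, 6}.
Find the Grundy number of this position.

3

Heap A is a plain Nim heap of size 1, so its Grundy value is 1.
Grundy values for heap B (subtraction set {2, 3, 4, 6}):
g(0) = mex{} = 0
g(1) = mex{} = 0
g(2) = mex{0} = 1
g(3) = mex{0} = 1
g(4) = mex{0,1} = 2
g(5) = mex{0,1} = 2
g(6) = mex{0,1,2} = 3
g(7) = mex{0,1,2} = 3
g(8) = mex{1,2,3} = 0
g(9) = mex{1,2,3} = 0
g(10) = mex{0,2,3} = 1
g(11) = mex{0,2,3} = 1
g(12) = mex{0,1,3} = 2
So g(12) = 2.
By the Sprague-Grundy theorem, the Grundy value of a sum of independent games is the XOR of the component values.
Combined value = 1 XOR 2 = 3.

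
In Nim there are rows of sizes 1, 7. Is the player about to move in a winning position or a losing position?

Nim-sum: 1 XOR 7 = 6.
The nim-sum is 6 ≠ 0, so this is an N-position: the player to move can win.

Winning position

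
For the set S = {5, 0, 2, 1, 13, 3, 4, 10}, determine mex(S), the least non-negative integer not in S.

6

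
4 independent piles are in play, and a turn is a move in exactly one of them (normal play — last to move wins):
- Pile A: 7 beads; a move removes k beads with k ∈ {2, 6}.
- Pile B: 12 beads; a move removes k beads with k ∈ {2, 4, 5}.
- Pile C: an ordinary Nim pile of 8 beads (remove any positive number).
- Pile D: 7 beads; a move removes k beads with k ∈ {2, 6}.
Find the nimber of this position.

Build the Grundy sequence for pile A with g(k) = mex{g(k−s) : s ∈ {2, 6}, s ≤ k}:
g(0) = mex{} = 0
g(1) = mex{} = 0
g(2) = mex{0} = 1
g(3) = mex{0} = 1
g(4) = mex{1} = 0
g(5) = mex{1} = 0
g(6) = mex{0} = 1
g(7) = mex{0} = 1
So g(7) = 1.
Grundy values for pile B (subtraction set {2, 4, 5}):
g(0) = mex{} = 0
g(1) = mex{} = 0
g(2) = mex{0} = 1
g(3) = mex{0} = 1
g(4) = mex{0,1} = 2
g(5) = mex{0,1} = 2
g(6) = mex{0,1,2} = 3
g(7) = mex{1,2} = 0
g(8) = mex{1,2,3} = 0
g(9) = mex{0,2} = 1
g(10) = mex{0,2,3} = 1
g(11) = mex{0,1,3} = 2
g(12) = mex{0,1} = 2
So g(12) = 2.
Pile C is a plain Nim pile of size 8, so its Grundy value is 8.
Build the Grundy sequence for pile D with g(k) = mex{g(k−s) : s ∈ {2, 6}, s ≤ k}:
g(0) = mex{} = 0
g(1) = mex{} = 0
g(2) = mex{0} = 1
g(3) = mex{0} = 1
g(4) = mex{1} = 0
g(5) = mex{1} = 0
g(6) = mex{0} = 1
g(7) = mex{0} = 1
So g(7) = 1.
The value of a disjunctive sum is the nim-sum of the parts.
Combined value = 1 XOR 2 XOR 8 XOR 1 = 10.

10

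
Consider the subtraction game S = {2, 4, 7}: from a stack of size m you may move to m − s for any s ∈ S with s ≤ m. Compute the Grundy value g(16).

2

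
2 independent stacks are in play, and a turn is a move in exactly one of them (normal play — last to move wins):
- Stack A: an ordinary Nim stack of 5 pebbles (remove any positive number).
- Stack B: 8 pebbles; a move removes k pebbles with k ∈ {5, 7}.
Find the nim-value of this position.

Stack A is a plain Nim stack of size 5, so its Grundy value is 5.
Grundy values for stack B (subtraction set {5, 7}):
g(0) = mex{} = 0
g(1) = mex{} = 0
g(2) = mex{} = 0
g(3) = mex{} = 0
g(4) = mex{} = 0
g(5) = mex{0} = 1
g(6) = mex{0} = 1
g(7) = mex{0} = 1
g(8) = mex{0} = 1
So g(8) = 1.
The value of a disjunctive sum is the nim-sum of the parts.
Combined value = 5 ⊕ 1 = 4.

4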